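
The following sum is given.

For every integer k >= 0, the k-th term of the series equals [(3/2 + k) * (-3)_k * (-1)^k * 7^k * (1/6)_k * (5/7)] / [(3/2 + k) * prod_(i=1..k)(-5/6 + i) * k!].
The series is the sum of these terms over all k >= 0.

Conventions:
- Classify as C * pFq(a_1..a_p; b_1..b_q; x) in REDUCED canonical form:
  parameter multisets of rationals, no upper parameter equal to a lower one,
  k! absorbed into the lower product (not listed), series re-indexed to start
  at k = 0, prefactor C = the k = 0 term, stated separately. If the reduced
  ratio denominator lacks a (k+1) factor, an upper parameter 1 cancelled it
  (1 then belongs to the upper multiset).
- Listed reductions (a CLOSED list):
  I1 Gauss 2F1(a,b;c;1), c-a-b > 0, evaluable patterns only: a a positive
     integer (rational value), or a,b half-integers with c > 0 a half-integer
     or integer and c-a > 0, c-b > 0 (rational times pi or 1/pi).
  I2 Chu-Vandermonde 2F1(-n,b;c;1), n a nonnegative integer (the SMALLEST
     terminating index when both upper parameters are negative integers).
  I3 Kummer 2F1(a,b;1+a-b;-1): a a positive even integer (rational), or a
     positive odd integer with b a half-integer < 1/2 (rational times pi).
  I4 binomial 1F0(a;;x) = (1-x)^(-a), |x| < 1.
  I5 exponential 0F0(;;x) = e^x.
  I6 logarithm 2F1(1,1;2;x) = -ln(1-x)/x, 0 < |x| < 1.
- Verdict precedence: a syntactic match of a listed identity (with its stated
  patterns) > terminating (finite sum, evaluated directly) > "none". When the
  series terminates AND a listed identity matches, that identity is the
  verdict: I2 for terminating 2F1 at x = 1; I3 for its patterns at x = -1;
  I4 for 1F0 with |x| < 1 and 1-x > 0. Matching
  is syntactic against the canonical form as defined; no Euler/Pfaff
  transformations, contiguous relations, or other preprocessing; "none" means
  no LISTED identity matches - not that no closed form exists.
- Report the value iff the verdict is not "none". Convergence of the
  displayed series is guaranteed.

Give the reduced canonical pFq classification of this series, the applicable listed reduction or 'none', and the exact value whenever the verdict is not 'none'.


At argument -7: a 1F0 with upper {-3}, lower {-}, scaled by C = 5/7. Verdict: terminating at k = 3: the factor (-3)_k kills every later term; summing the 4 survivors is exact. Value: 2560/7.

First insight: x = (-7) and the factor k + 3/2 cancels (top and bottom), leaving C = 5/7, x = -7.
Consecutive-term ratio: r(k) = (-7) * (k-3) / [(k+1)] - rational in k. x = (-7); t_0 = 5/7; negate the roots.


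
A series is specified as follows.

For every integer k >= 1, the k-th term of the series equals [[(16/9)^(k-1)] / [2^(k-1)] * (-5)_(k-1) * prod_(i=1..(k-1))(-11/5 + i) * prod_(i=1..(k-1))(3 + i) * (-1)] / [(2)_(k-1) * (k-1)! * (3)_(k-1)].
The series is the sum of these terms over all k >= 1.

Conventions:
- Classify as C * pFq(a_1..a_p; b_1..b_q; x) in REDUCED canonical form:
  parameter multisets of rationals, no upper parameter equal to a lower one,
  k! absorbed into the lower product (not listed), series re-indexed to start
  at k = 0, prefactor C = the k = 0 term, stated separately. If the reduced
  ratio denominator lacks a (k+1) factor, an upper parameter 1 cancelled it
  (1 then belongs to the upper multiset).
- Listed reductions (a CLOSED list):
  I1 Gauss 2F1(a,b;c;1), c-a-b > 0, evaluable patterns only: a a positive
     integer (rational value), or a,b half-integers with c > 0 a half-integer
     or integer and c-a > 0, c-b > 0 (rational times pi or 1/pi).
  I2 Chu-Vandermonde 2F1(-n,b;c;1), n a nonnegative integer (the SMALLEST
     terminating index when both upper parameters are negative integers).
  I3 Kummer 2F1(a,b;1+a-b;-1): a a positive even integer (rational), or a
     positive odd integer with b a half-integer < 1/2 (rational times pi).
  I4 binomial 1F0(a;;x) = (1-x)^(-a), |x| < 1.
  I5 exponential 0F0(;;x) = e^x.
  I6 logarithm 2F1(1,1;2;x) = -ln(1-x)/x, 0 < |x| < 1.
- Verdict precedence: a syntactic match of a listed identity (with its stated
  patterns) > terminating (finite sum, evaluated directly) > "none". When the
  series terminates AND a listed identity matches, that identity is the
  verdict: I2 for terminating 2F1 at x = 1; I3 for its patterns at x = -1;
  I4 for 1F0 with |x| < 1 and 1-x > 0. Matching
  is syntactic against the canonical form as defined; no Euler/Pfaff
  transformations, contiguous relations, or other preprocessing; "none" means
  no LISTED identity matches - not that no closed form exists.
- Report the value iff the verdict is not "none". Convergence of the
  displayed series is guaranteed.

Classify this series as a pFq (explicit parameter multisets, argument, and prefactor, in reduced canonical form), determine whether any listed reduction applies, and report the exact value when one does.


The tell: from the first term -1: the running product (prefactor -1) telescopes to a rising factorial.
Step ratio: r(k) = (8/9) * (k-5) (k-6/5) (k+4) / [(k+2) (k+3) (k+1)] - rational in k, leading ratio (8/9); with t_0 = -1, classification follows.

With C = -1: the canonical form is 3F2(-5, -6/5, 4; 2, 3; 8/9). Verdict: terminating - no listed pattern fits, but -5 in the upper list cuts the series at k = 5; direct evaluation. Its exact value is -4602979217/922640625.


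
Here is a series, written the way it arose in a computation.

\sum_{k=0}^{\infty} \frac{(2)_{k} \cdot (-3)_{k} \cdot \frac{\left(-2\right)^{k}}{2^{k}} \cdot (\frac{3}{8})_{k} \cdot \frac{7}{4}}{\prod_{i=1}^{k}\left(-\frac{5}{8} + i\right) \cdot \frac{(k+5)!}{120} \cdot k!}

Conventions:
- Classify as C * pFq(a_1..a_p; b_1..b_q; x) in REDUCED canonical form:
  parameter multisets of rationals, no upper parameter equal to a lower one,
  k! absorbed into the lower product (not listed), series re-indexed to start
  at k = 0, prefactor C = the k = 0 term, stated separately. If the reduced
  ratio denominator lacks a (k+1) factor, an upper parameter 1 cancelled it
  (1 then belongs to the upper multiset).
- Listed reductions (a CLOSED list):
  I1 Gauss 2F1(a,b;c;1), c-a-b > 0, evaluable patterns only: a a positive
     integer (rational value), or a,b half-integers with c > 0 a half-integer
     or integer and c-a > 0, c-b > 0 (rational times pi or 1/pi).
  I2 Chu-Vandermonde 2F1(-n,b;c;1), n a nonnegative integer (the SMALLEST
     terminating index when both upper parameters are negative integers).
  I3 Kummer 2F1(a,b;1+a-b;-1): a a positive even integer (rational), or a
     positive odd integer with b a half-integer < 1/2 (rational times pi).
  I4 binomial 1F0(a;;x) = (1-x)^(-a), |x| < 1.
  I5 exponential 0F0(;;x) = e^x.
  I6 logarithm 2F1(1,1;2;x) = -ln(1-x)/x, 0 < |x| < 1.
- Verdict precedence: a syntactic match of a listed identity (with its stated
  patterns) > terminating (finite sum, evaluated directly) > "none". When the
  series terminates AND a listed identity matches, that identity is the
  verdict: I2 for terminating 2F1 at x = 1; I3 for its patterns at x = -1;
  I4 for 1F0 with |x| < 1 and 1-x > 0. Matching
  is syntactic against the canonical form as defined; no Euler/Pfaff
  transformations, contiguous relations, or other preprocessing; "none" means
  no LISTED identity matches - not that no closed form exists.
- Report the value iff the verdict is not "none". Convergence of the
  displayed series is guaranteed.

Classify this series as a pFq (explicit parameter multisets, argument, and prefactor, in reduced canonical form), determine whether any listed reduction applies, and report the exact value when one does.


The series (x = -1) is 2F1: upper {-3, 2}, lower {6}, prefactor \frac{7}{4}. Verdict: Kummer's theorem (I3) fires (x = -1; c = 6 equals 1+a-b for upper {-3, 2}: listed pattern). Value: \frac{35}{8}.

The tell: from the first term \frac{7}{4}: the denominator's factorial ratio (C = 7/4) is a lower Pochhammer.
Term ratio: r(k) = -1 * (k-3) (k+2) / [(k+6) (k+1)] ; factor over Q: parameters, x = -1, and C = \frac{7}{4}.


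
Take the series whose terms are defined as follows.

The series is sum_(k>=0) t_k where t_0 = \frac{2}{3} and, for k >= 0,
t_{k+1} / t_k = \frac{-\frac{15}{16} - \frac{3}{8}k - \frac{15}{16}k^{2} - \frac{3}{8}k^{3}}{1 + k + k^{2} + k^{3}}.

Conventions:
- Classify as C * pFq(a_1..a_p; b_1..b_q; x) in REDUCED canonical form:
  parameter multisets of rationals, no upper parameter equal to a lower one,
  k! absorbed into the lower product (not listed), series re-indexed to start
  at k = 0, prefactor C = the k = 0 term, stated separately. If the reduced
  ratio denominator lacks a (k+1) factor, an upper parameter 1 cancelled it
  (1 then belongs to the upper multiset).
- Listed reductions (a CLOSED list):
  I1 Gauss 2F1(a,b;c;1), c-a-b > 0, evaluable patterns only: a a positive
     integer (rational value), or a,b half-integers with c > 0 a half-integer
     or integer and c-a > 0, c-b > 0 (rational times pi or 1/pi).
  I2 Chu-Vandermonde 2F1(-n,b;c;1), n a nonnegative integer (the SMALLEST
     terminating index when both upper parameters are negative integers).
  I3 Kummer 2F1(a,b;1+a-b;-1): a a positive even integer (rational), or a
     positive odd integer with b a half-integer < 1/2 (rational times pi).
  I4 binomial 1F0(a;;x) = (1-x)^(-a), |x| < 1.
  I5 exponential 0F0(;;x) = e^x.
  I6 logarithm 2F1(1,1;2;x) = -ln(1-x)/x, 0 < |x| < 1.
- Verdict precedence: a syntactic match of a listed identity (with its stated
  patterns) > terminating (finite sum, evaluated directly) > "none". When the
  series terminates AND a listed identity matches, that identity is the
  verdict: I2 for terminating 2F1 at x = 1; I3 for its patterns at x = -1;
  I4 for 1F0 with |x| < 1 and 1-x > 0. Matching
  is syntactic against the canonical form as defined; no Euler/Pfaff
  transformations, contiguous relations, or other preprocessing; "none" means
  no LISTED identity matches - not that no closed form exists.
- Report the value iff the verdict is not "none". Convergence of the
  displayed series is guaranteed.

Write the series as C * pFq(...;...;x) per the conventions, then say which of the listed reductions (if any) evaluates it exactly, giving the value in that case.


Structural cue: x = -\frac{3}{8} and factor the ratio over Q (C = 2/3): negated roots = parameters.
Term ratio: r(k) = -\frac{3}{8} * (k+\frac{5}{2}) / [(k+1)] - rational in k. x = -\frac{3}{8}; t_0 = \frac{2}{3}; negate the roots.

This is \frac{2}{3} * 1F0(\frac{5}{2}; -; -\frac{3}{8}) in reduced canonical form. Verdict (x = -\frac{3}{8}): the I4 binomial reduction applies (the 1F0 binomial series: exponent -5/2, x = -\frac{3}{8}). Value: \frac{2}{3} \cdot \left(\frac{11}{8}\right)^{-\frac{5}{2}}.


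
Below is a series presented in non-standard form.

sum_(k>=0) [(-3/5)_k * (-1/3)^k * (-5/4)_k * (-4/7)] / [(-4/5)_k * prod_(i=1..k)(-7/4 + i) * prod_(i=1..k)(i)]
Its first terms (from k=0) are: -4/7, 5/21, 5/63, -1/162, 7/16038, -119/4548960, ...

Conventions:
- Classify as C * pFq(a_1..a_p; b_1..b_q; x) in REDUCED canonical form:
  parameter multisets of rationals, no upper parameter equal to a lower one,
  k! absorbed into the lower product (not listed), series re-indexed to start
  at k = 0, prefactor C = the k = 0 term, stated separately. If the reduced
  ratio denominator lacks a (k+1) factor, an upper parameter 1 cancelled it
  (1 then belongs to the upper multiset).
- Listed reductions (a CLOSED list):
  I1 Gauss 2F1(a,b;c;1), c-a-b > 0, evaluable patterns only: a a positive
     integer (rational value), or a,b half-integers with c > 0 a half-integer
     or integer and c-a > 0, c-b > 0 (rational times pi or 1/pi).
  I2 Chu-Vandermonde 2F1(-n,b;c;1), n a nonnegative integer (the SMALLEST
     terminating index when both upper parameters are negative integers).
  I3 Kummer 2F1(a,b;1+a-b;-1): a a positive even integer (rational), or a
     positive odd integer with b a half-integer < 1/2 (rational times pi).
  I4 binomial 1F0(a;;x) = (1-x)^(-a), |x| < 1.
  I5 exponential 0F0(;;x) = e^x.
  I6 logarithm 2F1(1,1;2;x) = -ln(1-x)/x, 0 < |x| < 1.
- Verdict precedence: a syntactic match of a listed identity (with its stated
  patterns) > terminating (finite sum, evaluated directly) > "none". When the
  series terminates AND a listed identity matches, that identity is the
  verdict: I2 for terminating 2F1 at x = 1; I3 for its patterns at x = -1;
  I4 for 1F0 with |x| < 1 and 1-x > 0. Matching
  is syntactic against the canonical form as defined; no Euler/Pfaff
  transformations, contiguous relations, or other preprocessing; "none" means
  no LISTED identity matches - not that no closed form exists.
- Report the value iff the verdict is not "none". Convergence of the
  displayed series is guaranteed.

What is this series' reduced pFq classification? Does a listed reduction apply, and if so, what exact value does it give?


This is -4/7 * 2F2(-5/4, -3/5; -4/5, -3/4; -1/3) in reduced canonical form. Verdict: none here - no I1-I6 shape fits x = -1/3 with lower {-4/5, -3/4}.

Key observation: from the first term -4/7: the lower running product (C = -4/7) is a rising factorial.
Term ratio: r(k) = (-1/3) * (k-5/4) (k-3/5) / [(k-4/5) (k-3/4) (k+1)] ; factor over Q: parameters, x = (-1/3), and C = -4/7.


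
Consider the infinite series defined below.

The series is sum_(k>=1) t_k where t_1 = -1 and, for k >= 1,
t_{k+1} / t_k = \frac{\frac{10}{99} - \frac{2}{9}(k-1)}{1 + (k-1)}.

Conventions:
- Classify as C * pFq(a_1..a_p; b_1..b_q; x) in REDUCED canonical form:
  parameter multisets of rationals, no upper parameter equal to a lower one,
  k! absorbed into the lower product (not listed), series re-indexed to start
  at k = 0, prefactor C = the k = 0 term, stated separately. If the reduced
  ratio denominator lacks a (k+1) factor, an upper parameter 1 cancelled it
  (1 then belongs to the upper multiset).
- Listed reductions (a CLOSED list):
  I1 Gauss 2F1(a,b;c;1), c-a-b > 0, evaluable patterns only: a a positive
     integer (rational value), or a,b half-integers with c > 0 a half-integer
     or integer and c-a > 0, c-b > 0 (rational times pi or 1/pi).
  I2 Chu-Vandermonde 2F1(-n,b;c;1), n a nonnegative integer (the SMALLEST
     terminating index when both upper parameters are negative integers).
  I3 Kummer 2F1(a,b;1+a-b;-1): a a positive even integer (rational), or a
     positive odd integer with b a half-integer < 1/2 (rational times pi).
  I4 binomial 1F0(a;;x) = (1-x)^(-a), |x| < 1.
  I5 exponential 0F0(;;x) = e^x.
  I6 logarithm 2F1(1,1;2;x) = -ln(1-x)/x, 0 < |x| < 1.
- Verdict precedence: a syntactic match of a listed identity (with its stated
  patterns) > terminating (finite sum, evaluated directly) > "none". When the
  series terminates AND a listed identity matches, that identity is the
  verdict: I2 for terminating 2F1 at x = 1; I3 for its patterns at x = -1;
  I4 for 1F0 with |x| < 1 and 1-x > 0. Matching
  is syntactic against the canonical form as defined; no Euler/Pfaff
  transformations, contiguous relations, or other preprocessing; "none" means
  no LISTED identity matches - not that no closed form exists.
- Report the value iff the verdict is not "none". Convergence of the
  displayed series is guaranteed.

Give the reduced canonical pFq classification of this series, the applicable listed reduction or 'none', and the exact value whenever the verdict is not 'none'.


The series (x = -\frac{2}{9}) is 1F0: upper {-\frac{5}{11}}, lower {-}, prefactor -1. Verdict (x = -\frac{2}{9}): the binomial series (I4) applies (the 1F0 binomial series: exponent 5/11, x = -\frac{2}{9}). Value: \left(-1\right) \cdot \left(\frac{11}{9}\right)^{\frac{5}{11}}.

The tell: x = -\frac{2}{9} and factor the ratio over Q (C = -1, x = -2/9): negated roots = parameters.
Term ratio: r(k) = -\frac{2}{9} * (k-\frac{5}{11}) / [(k+1)] ; factor over Q: parameters, x = -\frac{2}{9}, and C = -1.


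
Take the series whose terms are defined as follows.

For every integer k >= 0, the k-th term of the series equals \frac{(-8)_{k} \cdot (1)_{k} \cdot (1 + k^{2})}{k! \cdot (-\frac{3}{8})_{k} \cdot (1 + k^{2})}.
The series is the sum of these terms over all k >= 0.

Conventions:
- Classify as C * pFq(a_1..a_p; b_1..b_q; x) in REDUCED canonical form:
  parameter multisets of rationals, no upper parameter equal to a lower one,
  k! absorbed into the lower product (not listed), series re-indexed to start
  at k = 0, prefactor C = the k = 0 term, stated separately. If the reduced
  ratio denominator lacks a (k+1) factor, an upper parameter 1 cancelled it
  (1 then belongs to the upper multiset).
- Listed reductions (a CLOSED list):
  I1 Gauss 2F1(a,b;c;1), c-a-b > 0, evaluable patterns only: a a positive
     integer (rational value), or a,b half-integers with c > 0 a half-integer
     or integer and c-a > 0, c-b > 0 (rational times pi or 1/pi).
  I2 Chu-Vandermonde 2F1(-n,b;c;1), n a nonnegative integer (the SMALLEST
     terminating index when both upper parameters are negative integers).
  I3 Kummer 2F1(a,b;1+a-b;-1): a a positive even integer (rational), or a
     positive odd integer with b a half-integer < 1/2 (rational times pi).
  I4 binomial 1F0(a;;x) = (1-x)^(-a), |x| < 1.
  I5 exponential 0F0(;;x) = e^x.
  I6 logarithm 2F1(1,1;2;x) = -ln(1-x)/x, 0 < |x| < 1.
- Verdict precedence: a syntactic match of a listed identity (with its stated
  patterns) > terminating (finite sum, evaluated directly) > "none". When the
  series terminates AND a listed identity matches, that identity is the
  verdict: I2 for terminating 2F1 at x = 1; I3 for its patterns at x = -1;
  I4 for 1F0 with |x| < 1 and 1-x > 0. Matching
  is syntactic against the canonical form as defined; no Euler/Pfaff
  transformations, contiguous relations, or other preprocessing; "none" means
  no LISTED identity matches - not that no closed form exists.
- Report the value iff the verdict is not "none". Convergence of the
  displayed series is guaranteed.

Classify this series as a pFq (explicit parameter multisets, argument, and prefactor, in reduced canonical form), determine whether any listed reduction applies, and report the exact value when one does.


The series (x = 1) is 2F1: upper {-8, 1}, lower {-\frac{3}{8}}, prefactor 1. Verdict at x = 1: Chu-Vandermonde (I2) matches (terminating 2F1 at x = 1 with n = 8, b = 1, c = -\frac{3}{8}). Its exact value is -\frac{11}{53}.

First insight: x = 1 and k^2 + 1 divides numerator and denominator alike; prefactor 1 after cancelling.
Step ratio: r(k) = 1 * (k-8) (k+1) / [(k-\frac{3}{8}) (k+1)] ; factor over Q: parameters, x = 1, and C = 1.


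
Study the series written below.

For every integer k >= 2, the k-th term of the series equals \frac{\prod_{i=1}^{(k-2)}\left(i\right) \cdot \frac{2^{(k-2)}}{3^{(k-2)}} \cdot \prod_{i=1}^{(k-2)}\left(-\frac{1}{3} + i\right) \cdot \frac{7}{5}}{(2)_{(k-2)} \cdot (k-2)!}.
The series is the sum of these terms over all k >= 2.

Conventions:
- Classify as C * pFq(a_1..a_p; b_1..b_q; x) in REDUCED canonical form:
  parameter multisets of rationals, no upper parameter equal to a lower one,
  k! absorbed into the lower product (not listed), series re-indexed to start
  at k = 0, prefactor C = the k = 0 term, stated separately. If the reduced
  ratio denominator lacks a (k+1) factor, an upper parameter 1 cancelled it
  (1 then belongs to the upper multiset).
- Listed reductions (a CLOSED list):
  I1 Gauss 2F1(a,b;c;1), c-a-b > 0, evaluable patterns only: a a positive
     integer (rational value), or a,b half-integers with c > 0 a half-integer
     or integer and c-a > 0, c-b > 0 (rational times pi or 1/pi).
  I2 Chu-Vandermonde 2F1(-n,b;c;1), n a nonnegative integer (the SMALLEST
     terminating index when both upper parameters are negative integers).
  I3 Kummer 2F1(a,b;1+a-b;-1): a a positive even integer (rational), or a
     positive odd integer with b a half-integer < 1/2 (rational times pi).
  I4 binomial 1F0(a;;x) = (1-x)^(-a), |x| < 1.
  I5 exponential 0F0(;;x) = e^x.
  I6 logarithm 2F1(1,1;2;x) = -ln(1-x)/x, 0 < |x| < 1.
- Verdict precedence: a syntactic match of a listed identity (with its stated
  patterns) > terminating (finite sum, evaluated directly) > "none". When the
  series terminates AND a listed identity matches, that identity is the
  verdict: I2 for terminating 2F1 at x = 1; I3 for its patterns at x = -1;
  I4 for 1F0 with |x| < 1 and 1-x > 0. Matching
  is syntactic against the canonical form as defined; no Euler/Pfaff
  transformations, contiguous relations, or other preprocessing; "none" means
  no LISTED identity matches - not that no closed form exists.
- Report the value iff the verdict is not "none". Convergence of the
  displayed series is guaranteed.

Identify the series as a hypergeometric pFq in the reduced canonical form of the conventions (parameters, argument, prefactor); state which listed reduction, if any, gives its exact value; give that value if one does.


At argument \frac{2}{3}: a 2F1 with upper {\frac{2}{3}, 1}, lower {2}, scaled by C = \frac{7}{5}. Verdict: none here - no I1-I6 shape fits x = \frac{2}{3} with lower {2}.

Key step: x = \frac{2}{3} and the running product (C = 7/5, x = 2/3) telescopes to a rising factorial.
Term ratio: r(k) = \frac{2}{3} * (k+\frac{2}{3}) (k+1) / [(k+2) (k+1)] - rational in k, leading ratio \frac{2}{3}; with t_0 = \frac{7}{5}, classification follows.


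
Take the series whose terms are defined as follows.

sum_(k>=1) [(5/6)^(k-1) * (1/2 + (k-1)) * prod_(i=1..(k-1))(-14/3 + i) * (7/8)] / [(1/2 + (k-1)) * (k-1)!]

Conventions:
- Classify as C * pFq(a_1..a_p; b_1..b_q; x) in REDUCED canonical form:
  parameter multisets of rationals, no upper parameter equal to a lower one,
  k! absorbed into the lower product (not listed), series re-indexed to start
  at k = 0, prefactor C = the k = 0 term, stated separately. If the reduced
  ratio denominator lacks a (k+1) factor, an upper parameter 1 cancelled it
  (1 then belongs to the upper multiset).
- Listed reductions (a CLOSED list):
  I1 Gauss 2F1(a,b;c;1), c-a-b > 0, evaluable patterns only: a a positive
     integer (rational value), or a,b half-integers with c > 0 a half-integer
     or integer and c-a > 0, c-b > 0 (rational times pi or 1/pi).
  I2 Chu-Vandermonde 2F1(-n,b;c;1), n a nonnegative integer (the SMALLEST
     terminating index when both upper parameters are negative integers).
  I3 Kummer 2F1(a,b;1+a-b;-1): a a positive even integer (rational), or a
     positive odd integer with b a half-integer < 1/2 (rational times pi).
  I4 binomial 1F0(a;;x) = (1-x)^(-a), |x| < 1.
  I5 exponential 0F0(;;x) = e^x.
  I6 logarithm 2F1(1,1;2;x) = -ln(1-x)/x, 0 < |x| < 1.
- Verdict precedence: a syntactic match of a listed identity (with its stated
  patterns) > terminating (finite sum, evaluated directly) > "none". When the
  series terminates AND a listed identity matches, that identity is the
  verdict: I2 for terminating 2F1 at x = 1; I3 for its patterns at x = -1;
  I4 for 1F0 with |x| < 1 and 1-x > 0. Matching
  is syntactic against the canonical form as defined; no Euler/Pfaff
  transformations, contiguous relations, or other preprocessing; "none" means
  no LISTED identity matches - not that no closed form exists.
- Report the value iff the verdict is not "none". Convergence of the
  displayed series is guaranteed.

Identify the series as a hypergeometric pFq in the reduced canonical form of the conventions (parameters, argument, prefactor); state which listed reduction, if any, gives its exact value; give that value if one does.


Classification (C = 7/8): 1F0 with upper {-11/3}, lower {-}, argument x = 5/6. Verdict: the binomial series (I4) fires (the 1F0 binomial series: exponent 11/3, x = 5/6). Hence: (7/8) * (1/6)^(11/3).

The tell: from the first term 7/8: the running product (C = 7/8, x = 5/6) telescopes to a rising factorial.
Step ratio: r(k) = (5/6) * (k-11/3) / [(k+1)] ; factor over Q: parameters, x = (5/6), and C = 7/8.


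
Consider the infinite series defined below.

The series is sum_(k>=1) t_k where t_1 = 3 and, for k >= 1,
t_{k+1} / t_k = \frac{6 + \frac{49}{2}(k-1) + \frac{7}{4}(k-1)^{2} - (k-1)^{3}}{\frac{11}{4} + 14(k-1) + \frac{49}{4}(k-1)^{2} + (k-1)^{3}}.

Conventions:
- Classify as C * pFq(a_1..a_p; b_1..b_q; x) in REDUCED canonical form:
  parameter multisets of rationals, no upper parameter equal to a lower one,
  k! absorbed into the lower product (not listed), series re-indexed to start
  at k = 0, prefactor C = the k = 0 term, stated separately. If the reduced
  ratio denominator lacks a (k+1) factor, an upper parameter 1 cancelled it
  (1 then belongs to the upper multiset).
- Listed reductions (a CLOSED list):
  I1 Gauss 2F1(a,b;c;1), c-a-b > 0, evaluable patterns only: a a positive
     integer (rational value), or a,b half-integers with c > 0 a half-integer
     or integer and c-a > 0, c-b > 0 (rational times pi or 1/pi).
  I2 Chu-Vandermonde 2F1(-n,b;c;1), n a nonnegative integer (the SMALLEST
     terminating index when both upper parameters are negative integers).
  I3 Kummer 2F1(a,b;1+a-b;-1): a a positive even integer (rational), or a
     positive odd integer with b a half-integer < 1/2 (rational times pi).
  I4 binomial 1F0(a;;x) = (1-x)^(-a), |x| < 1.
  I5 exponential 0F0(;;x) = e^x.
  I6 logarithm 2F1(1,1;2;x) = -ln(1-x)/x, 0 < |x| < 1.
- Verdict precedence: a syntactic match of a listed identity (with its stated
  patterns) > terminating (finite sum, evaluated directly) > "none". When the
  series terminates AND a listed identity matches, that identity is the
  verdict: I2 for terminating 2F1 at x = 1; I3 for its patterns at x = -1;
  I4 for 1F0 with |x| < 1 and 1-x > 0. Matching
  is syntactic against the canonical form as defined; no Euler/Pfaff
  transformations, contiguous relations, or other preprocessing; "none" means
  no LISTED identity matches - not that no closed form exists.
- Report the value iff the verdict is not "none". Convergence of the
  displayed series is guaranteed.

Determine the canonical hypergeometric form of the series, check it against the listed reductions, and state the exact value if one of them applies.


Key observation: from the first term 3: the parameter 1/4 appears in both the upper and lower lists and cancels.
Ratio: r(k) = -1 * (k-6) (k+4) / [(k+11) (k+1)] - poly over poly, x = -1 from leading terms; C = 3 at k = 0.

Reduced: x = -1, 2F1, upper = {-6, 4}, lower = {11}, C = 3. Verdict: the Kummer evaluation I3 fires (x = -1; c = 11 equals 1+a-b for upper {-6, 4}: listed pattern). Sum: \frac{45}{2}.


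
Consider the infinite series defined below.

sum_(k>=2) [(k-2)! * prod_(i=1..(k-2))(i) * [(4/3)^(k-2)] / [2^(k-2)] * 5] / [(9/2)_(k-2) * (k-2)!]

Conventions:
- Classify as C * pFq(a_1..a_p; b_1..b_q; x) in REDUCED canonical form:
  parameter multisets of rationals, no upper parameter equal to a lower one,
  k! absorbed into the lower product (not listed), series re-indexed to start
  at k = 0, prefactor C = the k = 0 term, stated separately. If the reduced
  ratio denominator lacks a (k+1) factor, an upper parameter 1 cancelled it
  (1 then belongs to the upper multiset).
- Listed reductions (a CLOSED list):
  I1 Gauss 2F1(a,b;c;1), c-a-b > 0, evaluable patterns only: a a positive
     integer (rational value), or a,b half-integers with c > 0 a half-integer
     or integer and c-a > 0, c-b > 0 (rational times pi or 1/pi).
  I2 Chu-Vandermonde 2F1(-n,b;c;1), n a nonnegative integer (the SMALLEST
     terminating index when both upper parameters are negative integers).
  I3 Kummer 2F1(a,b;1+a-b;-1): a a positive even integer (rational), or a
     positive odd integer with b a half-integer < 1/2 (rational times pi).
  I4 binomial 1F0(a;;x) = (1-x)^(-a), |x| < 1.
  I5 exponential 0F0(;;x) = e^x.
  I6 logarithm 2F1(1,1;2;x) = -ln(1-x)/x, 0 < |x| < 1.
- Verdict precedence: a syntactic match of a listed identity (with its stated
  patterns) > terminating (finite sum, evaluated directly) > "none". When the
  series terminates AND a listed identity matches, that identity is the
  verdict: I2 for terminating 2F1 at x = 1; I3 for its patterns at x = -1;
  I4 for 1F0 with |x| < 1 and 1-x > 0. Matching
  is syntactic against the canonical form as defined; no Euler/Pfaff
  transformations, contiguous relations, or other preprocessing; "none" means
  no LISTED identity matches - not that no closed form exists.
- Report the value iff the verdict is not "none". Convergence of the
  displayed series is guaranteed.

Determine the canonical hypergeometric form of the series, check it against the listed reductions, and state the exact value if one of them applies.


Key observation: with t_0 = 5, the running product (C = 5, x = 2/3) telescopes to a rising factorial.
Adjacent-term ratio: r(k) = (2/3) * (k+1) (k+1) / [(k+9/2) (k+1)] ; factor over Q: parameters, x = (2/3), and C = 5.

x = 2/3 here; the reduced form reads 2F1, upper {1, 1}, lower {9/2}, C = 5. Verdict: none here - no I1-I6 shape fits x = 2/3 with lower {9/2}.


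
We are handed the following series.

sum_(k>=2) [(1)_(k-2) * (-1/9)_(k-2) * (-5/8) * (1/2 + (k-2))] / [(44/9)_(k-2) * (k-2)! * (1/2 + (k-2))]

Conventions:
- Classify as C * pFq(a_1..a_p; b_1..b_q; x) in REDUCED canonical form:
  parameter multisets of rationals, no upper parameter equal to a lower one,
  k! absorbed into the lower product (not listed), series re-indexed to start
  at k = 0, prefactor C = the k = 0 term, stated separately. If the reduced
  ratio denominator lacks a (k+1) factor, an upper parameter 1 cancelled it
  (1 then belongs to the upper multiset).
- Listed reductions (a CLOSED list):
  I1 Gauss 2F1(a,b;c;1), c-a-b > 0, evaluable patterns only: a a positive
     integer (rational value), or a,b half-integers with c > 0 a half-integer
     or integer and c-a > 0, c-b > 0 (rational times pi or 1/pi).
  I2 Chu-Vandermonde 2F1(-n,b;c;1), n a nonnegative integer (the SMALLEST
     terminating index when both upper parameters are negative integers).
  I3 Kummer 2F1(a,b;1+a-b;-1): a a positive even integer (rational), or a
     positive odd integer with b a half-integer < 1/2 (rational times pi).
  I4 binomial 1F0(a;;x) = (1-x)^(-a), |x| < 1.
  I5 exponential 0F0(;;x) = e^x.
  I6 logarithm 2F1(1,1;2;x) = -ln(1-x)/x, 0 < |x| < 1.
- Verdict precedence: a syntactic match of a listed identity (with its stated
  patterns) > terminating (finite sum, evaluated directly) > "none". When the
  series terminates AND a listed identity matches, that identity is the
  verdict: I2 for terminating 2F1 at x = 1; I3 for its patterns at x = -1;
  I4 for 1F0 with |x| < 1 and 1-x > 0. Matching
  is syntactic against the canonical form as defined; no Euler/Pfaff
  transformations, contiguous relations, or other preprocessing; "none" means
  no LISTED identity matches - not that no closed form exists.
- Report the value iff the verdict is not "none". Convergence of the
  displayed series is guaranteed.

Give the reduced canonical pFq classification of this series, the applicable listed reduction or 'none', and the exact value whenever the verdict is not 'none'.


First insight: t_0 = -5/8 here, and striking the common factor k + 1/2 reduces the term (prefactor -5/8).
Adjacent-term ratio: r(k) = 1 * (k-1/9) (k+1) / [(k+44/9) (k+1)] - rational; roots negated = parameters, x = 1, C = -5/8.

The series (x = 1) is 2F1: upper {-1/9, 1}, lower {44/9}, prefactor -5/8. Verdict: Gauss (I1, integer-parameter pattern) applies (x = 1: the Gamma ratio telescopes since c-a-b = 4 > 0 and a = 1 in Z>0). Sum: -175/288.


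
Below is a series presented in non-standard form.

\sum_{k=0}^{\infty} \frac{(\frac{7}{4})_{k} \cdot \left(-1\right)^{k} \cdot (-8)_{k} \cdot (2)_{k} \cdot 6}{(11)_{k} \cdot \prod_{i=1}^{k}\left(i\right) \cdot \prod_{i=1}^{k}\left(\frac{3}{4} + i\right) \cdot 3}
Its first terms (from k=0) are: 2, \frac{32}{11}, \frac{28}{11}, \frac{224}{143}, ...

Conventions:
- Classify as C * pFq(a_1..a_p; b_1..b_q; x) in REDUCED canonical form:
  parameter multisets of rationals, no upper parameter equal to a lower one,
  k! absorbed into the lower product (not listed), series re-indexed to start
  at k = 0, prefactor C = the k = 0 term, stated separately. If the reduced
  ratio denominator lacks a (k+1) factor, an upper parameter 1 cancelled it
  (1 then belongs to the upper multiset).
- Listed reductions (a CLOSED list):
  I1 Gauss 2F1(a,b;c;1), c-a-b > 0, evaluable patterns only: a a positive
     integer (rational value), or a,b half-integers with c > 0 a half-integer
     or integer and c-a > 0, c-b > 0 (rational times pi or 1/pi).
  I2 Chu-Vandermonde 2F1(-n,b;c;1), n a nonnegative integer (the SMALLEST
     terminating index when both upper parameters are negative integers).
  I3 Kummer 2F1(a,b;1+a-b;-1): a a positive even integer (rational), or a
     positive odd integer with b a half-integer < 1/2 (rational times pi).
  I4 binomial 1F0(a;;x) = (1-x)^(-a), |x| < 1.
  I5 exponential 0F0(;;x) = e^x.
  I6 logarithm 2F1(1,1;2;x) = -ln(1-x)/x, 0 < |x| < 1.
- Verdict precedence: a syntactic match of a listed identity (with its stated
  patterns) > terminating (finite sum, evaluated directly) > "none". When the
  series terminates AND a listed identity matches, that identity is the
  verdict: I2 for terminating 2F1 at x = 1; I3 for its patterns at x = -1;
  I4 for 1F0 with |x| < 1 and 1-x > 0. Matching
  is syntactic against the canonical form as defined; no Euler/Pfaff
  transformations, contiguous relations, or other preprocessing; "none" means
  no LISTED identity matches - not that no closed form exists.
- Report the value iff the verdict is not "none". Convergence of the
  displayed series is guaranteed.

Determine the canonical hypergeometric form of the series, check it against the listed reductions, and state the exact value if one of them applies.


x = -1 here; the reduced form reads 2F1, upper {-8, 2}, lower {11}, C = 2. Verdict at x = -1: Kummer's theorem (I3) matches (x = -1; c = 11 equals 1+a-b for upper {-8, 2}: listed pattern). Hence: 10.

Structural cue: from the first term 2: the parameter 7/4 appears in both the upper and lower lists and cancels.
Consecutive-term ratio: r(k) = -1 * (k-8) (k+2) / [(k+11) (k+1)] - rational in k. x = -1; t_0 = 2; negate the roots.


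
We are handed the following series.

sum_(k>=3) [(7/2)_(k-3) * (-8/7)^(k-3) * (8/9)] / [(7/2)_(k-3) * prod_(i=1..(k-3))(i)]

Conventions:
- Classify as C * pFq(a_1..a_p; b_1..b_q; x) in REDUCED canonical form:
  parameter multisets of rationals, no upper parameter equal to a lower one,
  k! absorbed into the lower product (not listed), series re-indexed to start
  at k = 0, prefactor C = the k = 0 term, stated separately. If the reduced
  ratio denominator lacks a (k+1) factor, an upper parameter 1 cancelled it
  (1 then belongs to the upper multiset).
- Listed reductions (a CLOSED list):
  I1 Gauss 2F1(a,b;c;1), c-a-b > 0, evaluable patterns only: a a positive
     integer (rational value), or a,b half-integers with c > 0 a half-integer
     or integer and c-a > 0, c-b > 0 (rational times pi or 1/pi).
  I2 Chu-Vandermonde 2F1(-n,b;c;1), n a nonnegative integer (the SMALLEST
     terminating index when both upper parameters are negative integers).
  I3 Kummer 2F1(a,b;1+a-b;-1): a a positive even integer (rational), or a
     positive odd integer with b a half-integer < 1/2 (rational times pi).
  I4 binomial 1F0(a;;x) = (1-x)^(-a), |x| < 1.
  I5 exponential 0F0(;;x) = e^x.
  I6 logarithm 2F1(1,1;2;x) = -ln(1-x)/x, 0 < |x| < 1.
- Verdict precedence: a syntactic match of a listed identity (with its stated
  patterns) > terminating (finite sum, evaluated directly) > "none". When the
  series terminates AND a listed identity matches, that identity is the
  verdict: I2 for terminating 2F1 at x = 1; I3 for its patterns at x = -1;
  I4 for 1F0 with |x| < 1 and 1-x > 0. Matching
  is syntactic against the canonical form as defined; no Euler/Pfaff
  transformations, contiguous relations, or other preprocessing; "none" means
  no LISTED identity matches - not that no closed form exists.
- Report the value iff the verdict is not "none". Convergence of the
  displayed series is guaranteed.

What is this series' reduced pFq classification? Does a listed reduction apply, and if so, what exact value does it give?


With C = 8/9: the canonical form is 0F0(-; -; -8/7). Verdict: this is the exponential series (I5) (the 0F0 exponential series at x = -8/7). Hence: (8/9) * e^(-8/7).

The tell: x = (-8/7) and the parameter 7/2 appears in both the upper and lower lists and cancels.
Term ratio: r(k) = (-8/7) * 1 / [(k+1)] - poly over poly, x = (-8/7) from leading terms; C = 8/9 at k = 0.


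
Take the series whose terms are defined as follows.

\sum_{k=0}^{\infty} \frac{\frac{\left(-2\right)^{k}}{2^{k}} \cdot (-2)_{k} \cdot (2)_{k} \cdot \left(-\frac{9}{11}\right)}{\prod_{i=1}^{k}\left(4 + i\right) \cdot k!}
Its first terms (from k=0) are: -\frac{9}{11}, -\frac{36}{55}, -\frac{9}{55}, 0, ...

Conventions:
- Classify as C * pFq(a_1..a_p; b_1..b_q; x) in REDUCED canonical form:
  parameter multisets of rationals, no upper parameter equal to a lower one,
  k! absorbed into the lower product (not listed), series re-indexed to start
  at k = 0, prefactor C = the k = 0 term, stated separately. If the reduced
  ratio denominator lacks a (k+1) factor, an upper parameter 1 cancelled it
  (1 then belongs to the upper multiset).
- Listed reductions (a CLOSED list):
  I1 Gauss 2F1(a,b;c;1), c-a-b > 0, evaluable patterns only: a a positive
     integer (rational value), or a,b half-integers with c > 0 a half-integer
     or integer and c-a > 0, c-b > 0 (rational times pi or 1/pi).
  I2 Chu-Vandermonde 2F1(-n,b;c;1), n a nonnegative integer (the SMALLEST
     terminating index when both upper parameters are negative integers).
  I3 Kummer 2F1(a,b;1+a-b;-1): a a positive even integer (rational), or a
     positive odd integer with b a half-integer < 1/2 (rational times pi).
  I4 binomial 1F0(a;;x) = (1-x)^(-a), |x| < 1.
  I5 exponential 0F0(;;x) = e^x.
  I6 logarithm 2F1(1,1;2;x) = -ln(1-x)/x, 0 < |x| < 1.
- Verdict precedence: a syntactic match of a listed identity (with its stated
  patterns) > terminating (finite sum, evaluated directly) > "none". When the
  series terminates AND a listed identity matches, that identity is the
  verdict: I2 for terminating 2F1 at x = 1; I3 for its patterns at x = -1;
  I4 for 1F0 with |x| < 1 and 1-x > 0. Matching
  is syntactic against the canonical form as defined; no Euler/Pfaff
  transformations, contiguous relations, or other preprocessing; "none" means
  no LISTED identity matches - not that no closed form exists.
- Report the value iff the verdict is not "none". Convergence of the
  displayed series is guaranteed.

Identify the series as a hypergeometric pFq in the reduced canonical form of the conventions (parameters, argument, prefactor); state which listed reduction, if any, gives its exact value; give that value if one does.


Reduced: x = -1, 2F1, upper = {-2, 2}, lower = {5}, C = -\frac{9}{11}. Verdict: this is Kummer (I3) (x = -1; c = 5 equals 1+a-b for upper {-2, 2}: listed pattern). Hence: -\frac{18}{11}.

First insight: with t_0 = -\frac{9}{11}, the lower running product (prefactor -9/11) is a rising factorial.
Ratio: r(k) = -1 * (k-2) (k+2) / [(k+5) (k+1)] - rational in k. x = -1; t_0 = -\frac{9}{11}; negate the roots.


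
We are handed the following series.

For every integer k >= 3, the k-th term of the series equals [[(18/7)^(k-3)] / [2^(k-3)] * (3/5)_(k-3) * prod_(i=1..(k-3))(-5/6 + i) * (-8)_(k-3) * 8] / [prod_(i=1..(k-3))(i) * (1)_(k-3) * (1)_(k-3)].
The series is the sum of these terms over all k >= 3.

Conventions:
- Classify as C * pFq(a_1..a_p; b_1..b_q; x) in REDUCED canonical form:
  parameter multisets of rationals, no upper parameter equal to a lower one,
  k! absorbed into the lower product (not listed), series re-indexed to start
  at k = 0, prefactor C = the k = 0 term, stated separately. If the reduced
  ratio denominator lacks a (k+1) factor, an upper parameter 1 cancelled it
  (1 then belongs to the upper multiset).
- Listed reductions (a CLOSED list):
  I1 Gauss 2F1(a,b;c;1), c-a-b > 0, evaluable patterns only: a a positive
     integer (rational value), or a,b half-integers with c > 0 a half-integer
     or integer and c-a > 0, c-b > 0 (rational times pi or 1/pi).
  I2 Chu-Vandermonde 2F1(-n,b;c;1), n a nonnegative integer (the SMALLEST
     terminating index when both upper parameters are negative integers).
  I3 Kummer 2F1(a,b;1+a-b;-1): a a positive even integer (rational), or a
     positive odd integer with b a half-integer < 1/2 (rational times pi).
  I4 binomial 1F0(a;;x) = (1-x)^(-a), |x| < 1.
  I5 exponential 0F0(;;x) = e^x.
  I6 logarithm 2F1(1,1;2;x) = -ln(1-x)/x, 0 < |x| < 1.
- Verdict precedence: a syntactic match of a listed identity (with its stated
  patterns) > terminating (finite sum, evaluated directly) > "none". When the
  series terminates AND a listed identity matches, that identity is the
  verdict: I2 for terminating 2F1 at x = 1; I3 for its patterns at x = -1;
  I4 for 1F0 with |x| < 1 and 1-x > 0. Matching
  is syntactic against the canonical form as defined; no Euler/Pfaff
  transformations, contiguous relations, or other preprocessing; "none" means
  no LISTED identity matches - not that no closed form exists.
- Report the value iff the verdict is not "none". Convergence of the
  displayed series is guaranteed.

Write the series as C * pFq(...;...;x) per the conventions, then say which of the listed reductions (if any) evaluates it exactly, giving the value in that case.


The tell: with t_0 = 8, the two k-th powers (prefactor 8) combine into one argument.
Ratio: r(k) = (9/7) * (k-8) (k+1/6) (k+3/5) / [(k+1) (k+1) (k+1)] - poly over poly, x = (9/7) from leading terms; C = 8 at k = 0.

This is 8 * 3F2(-8, 1/6, 3/5; 1, 1; 9/7) in reduced canonical form. Verdict: terminating (-8 upstairs). 9 nonzero terms in all; added directly. Exact value: 51011267209455797/9223681600000000.
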